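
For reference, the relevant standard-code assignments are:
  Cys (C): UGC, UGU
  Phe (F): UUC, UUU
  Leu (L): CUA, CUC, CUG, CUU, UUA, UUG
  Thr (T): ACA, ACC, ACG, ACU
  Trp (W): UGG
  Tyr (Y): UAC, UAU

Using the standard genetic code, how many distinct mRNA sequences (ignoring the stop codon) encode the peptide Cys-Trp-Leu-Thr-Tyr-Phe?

192

Cys: 2 codons.
Trp: 1 codon.
Leu: 6 codons.
Thr: 4 codons.
Tyr: 2 codons.
Phe: 2 codons.
2 × 1 × 6 × 4 × 2 × 2 = 192.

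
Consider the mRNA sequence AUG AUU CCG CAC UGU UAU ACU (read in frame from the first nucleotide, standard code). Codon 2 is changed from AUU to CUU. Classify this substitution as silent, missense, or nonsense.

Position 4 falls in codon 2: AUU → Ile.
After the substitution the codon is CUU → Leu.
Ile ≠ Leu, so this is a missense mutation.

missense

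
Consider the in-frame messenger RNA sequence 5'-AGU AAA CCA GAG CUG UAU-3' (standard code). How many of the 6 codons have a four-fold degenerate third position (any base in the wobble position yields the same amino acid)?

Codon 1 AGU (Ser): third position 2-fold.
Codon 2 AAA (Lys): third position 2-fold.
Codon 3 CCA (Pro): third position 4-fold.
Codon 4 GAG (Glu): third position 2-fold.
Codon 5 CUG (Leu): third position 4-fold.
Codon 6 UAU (Tyr): third position 2-fold.
Four-fold degenerate third positions: 2.

2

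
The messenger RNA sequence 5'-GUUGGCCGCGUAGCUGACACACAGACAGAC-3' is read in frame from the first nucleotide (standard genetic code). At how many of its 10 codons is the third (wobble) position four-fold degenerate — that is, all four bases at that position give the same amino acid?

7

Codon 1 GUU (Val): third position 4-fold.
Codon 2 GGC (Gly): third position 4-fold.
Codon 3 CGC (Arg): third position 4-fold.
Codon 4 GUA (Val): third position 4-fold.
Codon 5 GCU (Ala): third position 4-fold.
Codon 6 GAC (Asp): third position 2-fold.
Codon 7 ACA (Thr): third position 4-fold.
Codon 8 CAG (Gln): third position 2-fold.
Codon 9 ACA (Thr): third position 4-fold.
Codon 10 GAC (Asp): third position 2-fold.
Four-fold degenerate third positions: 7.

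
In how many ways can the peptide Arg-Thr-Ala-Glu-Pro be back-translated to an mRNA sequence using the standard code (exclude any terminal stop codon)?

768

Arg: 6 codons.
Thr: 4 codons.
Ala: 4 codons.
Glu: 2 codons.
Pro: 4 codons.
6 × 4 × 4 × 2 × 4 = 768.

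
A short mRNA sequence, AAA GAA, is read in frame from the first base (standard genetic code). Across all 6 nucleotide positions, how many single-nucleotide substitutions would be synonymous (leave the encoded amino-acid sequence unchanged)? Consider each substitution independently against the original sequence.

Codon 1 (AAA, Lys): 1 synonymous substitution.
Codon 2 (GAA, Glu): 1 synonymous substitution.
Total: 1 + 1 = 2.

2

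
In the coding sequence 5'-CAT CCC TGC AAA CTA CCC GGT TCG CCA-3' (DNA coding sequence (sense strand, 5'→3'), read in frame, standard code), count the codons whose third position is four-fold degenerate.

Codon 1 CAT (His): third position 2-fold.
Codon 2 CCC (Pro): third position 4-fold.
Codon 3 TGC (Cys): third position 2-fold.
Codon 4 AAA (Lys): third position 2-fold.
Codon 5 CTA (Leu): third position 4-fold.
Codon 6 CCC (Pro): third position 4-fold.
Codon 7 GGT (Gly): third position 4-fold.
Codon 8 TCG (Ser): third position 4-fold.
Codon 9 CCA (Pro): third position 4-fold.
Four-fold degenerate third positions: 6.

6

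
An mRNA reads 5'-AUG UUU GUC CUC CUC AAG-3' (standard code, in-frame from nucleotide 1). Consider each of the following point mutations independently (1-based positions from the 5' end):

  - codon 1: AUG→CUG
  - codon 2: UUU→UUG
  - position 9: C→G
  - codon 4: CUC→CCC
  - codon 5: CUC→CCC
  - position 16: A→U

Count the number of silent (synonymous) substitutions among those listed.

Codon 1: AUG (Met) → CUG (Leu) — missense.
Codon 2: UUU (Phe) → UUG (Leu) — missense.
Codon 3: GUC (Val) → GUG (Val) — synonymous.
Codon 4: CUC (Leu) → CCC (Pro) — missense.
Codon 5: CUC (Leu) → CCC (Pro) — missense.
Codon 6: AAG (Lys) → UAG (Stop) — nonsense.
Synonymous: 1 of 6.

1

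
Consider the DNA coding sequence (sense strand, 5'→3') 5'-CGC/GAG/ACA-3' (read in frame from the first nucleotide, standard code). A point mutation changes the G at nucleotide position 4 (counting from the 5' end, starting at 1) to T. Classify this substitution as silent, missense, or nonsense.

Position 4 falls in codon 2: GAG → Glu.
After the substitution the codon is TAG → Stop.
The new codon is a stop codon, so this is a nonsense mutation.

nonsense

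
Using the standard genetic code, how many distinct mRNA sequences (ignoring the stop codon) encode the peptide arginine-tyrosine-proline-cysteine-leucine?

Arg: 6 codons.
Tyr: 2 codons.
Pro: 4 codons.
Cys: 2 codons.
Leu: 6 codons.
6 × 2 × 4 × 2 × 6 = 576.

576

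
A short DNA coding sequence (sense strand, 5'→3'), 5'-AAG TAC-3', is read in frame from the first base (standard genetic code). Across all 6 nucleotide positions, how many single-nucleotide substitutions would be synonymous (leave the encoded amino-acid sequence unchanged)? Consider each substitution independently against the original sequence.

Codon 1 (AAG, Lys): 1 synonymous substitution.
Codon 2 (TAC, Tyr): 1 synonymous substitution.
Total: 1 + 1 = 2.

2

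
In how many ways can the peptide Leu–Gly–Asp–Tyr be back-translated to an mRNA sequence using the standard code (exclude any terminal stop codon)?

96

Leu: 6 codons.
Gly: 4 codons.
Asp: 2 codons.
Tyr: 2 codons.
6 × 4 × 2 × 2 = 96.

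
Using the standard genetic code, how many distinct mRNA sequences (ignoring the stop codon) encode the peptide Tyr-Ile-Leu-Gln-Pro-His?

576

Tyr: 2 codons.
Ile: 3 codons.
Leu: 6 codons.
Gln: 2 codons.
Pro: 4 codons.
His: 2 codons.
2 × 3 × 6 × 2 × 4 × 2 = 576.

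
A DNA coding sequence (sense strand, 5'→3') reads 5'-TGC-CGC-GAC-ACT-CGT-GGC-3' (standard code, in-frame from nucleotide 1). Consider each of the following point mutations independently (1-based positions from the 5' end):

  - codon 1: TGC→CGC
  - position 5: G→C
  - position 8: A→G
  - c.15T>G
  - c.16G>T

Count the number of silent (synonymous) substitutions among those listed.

Codon 1: TGC (Cys) → CGC (Arg) — missense.
Codon 2: CGC (Arg) → CCC (Pro) — missense.
Codon 3: GAC (Asp) → GGC (Gly) — missense.
Codon 5: CGT (Arg) → CGG (Arg) — synonymous.
Codon 6: GGC (Gly) → TGC (Cys) — missense.
Synonymous: 1 of 5.

1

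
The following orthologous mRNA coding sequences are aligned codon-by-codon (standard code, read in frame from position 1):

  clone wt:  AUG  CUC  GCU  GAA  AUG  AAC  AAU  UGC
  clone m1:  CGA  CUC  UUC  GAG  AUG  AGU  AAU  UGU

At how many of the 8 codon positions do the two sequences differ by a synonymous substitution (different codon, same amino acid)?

Codon 1: AUG Met / CGA Arg — nonsynonymous.
Codon 2: CUC Leu / CUC Leu — identical.
Codon 3: GCU Ala / UUC Phe — nonsynonymous.
Codon 4: GAA Glu / GAG Glu — synonymous.
Codon 5: AUG Met / AUG Met — identical.
Codon 6: AAC Asn / AGU Ser — nonsynonymous.
Codon 7: AAU Asn / AAU Asn — identical.
Codon 8: UGC Cys / UGU Cys — synonymous.
Synonymous differences: 2.

2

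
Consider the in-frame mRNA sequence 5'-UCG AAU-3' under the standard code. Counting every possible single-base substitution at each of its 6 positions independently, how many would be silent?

4

Codon 1 (UCG, Ser): 3 synonymous substitutions.
Codon 2 (AAU, Asn): 1 synonymous substitution.
Total: 3 + 1 = 4.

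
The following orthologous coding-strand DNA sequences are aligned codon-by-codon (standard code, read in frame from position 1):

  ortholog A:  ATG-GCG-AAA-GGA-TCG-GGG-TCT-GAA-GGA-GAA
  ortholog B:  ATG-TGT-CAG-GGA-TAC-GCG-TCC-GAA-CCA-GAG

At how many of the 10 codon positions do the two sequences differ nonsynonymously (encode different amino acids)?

5

Codon 1: ATG Met / ATG Met — identical.
Codon 2: GCG Ala / TGT Cys — nonsynonymous.
Codon 3: AAA Lys / CAG Gln — nonsynonymous.
Codon 4: GGA Gly / GGA Gly — identical.
Codon 5: TCG Ser / TAC Tyr — nonsynonymous.
Codon 6: GGG Gly / GCG Ala — nonsynonymous.
Codon 7: TCT Ser / TCC Ser — synonymous.
Codon 8: GAA Glu / GAA Glu — identical.
Codon 9: GGA Gly / CCA Pro — nonsynonymous.
Codon 10: GAA Glu / GAG Glu — synonymous.
Nonsynonymous differences: 5.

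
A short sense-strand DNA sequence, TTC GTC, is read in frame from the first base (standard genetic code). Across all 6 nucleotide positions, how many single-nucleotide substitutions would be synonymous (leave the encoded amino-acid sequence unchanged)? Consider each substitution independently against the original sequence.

4

Codon 1 (TTC, Phe): 1 synonymous substitution.
Codon 2 (GTC, Val): 3 synonymous substitutions.
Total: 1 + 3 = 4.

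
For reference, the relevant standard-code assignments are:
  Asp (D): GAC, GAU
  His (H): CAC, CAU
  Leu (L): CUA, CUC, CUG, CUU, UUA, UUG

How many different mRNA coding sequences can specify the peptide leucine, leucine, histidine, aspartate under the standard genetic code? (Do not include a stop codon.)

144

Leu: 6 codons.
Leu: 6 codons.
His: 2 codons.
Asp: 2 codons.
6 × 6 × 2 × 2 = 144.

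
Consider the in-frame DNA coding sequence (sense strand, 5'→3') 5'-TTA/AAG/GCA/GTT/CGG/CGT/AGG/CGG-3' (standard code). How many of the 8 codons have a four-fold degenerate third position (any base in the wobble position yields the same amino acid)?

5

Codon 1 TTA (Leu): third position 2-fold.
Codon 2 AAG (Lys): third position 2-fold.
Codon 3 GCA (Ala): third position 4-fold.
Codon 4 GTT (Val): third position 4-fold.
Codon 5 CGG (Arg): third position 4-fold.
Codon 6 CGT (Arg): third position 4-fold.
Codon 7 AGG (Arg): third position 2-fold.
Codon 8 CGG (Arg): third position 4-fold.
Four-fold degenerate third positions: 5.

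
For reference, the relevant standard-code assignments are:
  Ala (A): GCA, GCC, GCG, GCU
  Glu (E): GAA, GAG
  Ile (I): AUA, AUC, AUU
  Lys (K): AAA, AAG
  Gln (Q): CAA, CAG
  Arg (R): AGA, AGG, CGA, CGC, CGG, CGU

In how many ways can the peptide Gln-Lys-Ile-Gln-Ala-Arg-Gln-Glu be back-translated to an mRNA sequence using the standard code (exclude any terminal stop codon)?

Gln: 2 codons.
Lys: 2 codons.
Ile: 3 codons.
Gln: 2 codons.
Ala: 4 codons.
Arg: 6 codons.
Gln: 2 codons.
Glu: 2 codons.
2 × 2 × 3 × 2 × 4 × 6 × 2 × 2 = 2304.

2304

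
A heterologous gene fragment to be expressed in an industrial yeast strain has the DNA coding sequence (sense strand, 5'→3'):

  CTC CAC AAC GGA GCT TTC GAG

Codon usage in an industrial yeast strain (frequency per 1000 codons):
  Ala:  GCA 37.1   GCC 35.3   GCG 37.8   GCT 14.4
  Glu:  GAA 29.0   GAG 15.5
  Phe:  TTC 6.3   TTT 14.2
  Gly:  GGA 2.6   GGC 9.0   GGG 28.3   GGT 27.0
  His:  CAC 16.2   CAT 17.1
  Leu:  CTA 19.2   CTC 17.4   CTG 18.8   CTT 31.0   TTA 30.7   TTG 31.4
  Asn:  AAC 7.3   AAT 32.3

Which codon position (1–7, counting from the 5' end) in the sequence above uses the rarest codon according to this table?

Codon 1 CTC (Leu): 17.4 per 1000.
Codon 2 CAC (His): 16.2 per 1000.
Codon 3 AAC (Asn): 7.3 per 1000.
Codon 4 GGA (Gly): 2.6 per 1000.
Codon 5 GCT (Ala): 14.4 per 1000.
Codon 6 TTC (Phe): 6.3 per 1000.
Codon 7 GAG (Glu): 15.5 per 1000.
Lowest frequency is 2.6 at codon 4.

4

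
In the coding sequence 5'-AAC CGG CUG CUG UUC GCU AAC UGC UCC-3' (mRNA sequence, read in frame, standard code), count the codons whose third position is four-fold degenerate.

Codon 1 AAC (Asn): third position 2-fold.
Codon 2 CGG (Arg): third position 4-fold.
Codon 3 CUG (Leu): third position 4-fold.
Codon 4 CUG (Leu): third position 4-fold.
Codon 5 UUC (Phe): third position 2-fold.
Codon 6 GCU (Ala): third position 4-fold.
Codon 7 AAC (Asn): third position 2-fold.
Codon 8 UGC (Cys): third position 2-fold.
Codon 9 UCC (Ser): third position 4-fold.
Four-fold degenerate third positions: 5.

5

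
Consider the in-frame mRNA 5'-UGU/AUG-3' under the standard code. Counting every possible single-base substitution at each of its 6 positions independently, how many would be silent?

1

Codon 1 (UGU, Cys): 1 synonymous substitution.
Codon 2 (AUG, Met): 0 synonymous substitutions.
Total: 1 + 0 = 1.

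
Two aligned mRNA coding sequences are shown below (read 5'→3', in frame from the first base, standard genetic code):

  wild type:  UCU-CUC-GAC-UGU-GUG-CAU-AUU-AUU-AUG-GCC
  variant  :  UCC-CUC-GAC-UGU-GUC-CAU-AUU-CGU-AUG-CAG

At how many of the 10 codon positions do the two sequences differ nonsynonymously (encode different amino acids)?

2

Codon 1: UCU Ser / UCC Ser — synonymous.
Codon 2: CUC Leu / CUC Leu — identical.
Codon 3: GAC Asp / GAC Asp — identical.
Codon 4: UGU Cys / UGU Cys — identical.
Codon 5: GUG Val / GUC Val — synonymous.
Codon 6: CAU His / CAU His — identical.
Codon 7: AUU Ile / AUU Ile — identical.
Codon 8: AUU Ile / CGU Arg — nonsynonymous.
Codon 9: AUG Met / AUG Met — identical.
Codon 10: GCC Ala / CAG Gln — nonsynonymous.
Nonsynonymous differences: 2.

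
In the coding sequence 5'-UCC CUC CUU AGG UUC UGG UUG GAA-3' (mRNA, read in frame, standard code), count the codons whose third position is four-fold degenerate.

3

Codon 1 UCC (Ser): third position 4-fold.
Codon 2 CUC (Leu): third position 4-fold.
Codon 3 CUU (Leu): third position 4-fold.
Codon 4 AGG (Arg): third position 2-fold.
Codon 5 UUC (Phe): third position 2-fold.
Codon 6 UGG (Trp): third position 1-fold.
Codon 7 UUG (Leu): third position 2-fold.
Codon 8 GAA (Glu): third position 2-fold.
Four-fold degenerate third positions: 3.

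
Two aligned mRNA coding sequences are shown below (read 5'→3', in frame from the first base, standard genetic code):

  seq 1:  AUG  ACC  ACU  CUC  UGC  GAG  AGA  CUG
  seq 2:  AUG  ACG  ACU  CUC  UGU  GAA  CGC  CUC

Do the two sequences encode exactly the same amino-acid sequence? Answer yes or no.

Codon 1: AUG Met / AUG Met — identical.
Codon 2: ACC Thr / ACG Thr — synonymous.
Codon 3: ACU Thr / ACU Thr — identical.
Codon 4: CUC Leu / CUC Leu — identical.
Codon 5: UGC Cys / UGU Cys — synonymous.
Codon 6: GAG Glu / GAA Glu — synonymous.
Codon 7: AGA Arg / CGC Arg — synonymous.
Codon 8: CUG Leu / CUC Leu — synonymous.
Nonsynonymous differences: 0 → same protein.

yes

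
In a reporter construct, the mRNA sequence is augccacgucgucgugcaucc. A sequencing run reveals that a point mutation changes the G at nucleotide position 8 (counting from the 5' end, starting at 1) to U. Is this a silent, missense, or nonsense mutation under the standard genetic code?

missense

Position 8 falls in codon 3: CGU → Arg.
After the substitution the codon is CUU → Leu.
Arg ≠ Leu, so this is a missense mutation.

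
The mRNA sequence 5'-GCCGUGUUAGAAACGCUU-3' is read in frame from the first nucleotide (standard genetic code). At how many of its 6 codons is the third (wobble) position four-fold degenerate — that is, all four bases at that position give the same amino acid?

Codon 1 GCC (Ala): third position 4-fold.
Codon 2 GUG (Val): third position 4-fold.
Codon 3 UUA (Leu): third position 2-fold.
Codon 4 GAA (Glu): third position 2-fold.
Codon 5 ACG (Thr): third position 4-fold.
Codon 6 CUU (Leu): third position 4-fold.
Four-fold degenerate third positions: 4.

4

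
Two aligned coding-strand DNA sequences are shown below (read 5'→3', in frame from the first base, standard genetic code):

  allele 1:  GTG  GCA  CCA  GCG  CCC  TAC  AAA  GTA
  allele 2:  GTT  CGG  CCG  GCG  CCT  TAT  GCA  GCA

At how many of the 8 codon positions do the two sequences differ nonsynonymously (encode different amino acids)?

3

Codon 1: GTG Val / GTT Val — synonymous.
Codon 2: GCA Ala / CGG Arg — nonsynonymous.
Codon 3: CCA Pro / CCG Pro — synonymous.
Codon 4: GCG Ala / GCG Ala — identical.
Codon 5: CCC Pro / CCT Pro — synonymous.
Codon 6: TAC Tyr / TAT Tyr — synonymous.
Codon 7: AAA Lys / GCA Ala — nonsynonymous.
Codon 8: GTA Val / GCA Ala — nonsynonymous.
Nonsynonymous differences: 3.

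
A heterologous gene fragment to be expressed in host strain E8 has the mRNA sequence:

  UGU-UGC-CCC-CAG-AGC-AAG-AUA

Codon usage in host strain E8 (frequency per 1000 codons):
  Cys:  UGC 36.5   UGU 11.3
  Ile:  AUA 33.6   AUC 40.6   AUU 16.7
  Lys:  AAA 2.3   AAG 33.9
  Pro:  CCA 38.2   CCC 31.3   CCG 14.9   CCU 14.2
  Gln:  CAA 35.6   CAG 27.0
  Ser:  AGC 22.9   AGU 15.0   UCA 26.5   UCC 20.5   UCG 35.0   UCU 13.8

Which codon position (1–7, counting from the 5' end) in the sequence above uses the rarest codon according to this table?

1

Codon 1 UGU (Cys): 11.3 per 1000.
Codon 2 UGC (Cys): 36.5 per 1000.
Codon 3 CCC (Pro): 31.3 per 1000.
Codon 4 CAG (Gln): 27.0 per 1000.
Codon 5 AGC (Ser): 22.9 per 1000.
Codon 6 AAG (Lys): 33.9 per 1000.
Codon 7 AUA (Ile): 33.6 per 1000.
Lowest frequency is 11.3 at codon 1.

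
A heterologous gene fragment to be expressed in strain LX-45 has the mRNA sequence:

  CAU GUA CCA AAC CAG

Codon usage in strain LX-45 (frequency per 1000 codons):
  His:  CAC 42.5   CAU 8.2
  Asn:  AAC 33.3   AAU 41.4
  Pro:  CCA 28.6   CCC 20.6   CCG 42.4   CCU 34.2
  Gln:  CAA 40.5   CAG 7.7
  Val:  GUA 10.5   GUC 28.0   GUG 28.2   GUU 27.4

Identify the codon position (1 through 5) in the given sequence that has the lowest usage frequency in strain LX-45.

5

Codon 1 CAU (His): 8.2 per 1000.
Codon 2 GUA (Val): 10.5 per 1000.
Codon 3 CCA (Pro): 28.6 per 1000.
Codon 4 AAC (Asn): 33.3 per 1000.
Codon 5 CAG (Gln): 7.7 per 1000.
Lowest frequency is 7.7 at codon 5.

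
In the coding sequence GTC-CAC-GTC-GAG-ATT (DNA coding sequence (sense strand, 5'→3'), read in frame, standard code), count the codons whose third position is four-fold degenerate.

2

Codon 1 GTC (Val): third position 4-fold.
Codon 2 CAC (His): third position 2-fold.
Codon 3 GTC (Val): third position 4-fold.
Codon 4 GAG (Glu): third position 2-fold.
Codon 5 ATT (Ile): third position 3-fold.
Four-fold degenerate third positions: 2.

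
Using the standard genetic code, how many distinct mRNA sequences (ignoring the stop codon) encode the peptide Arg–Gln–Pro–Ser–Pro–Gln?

Arg: 6 codons.
Gln: 2 codons.
Pro: 4 codons.
Ser: 6 codons.
Pro: 4 codons.
Gln: 2 codons.
6 × 2 × 4 × 6 × 4 × 2 = 2304.

2304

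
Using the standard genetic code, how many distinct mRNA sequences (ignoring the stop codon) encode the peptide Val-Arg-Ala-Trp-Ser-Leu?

Val: 4 codons.
Arg: 6 codons.
Ala: 4 codons.
Trp: 1 codon.
Ser: 6 codons.
Leu: 6 codons.
4 × 6 × 4 × 1 × 6 × 6 = 3456.

3456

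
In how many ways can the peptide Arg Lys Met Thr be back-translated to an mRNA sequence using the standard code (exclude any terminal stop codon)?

Arg: 6 codons.
Lys: 2 codons.
Met: 1 codon.
Thr: 4 codons.
6 × 2 × 1 × 4 = 48.

48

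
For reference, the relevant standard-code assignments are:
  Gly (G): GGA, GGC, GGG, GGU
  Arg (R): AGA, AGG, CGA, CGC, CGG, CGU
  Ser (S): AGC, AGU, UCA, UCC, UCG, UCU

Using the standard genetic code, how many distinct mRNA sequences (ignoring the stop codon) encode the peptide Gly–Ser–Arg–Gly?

Gly: 4 codons.
Ser: 6 codons.
Arg: 6 codons.
Gly: 4 codons.
4 × 6 × 6 × 4 = 576.

576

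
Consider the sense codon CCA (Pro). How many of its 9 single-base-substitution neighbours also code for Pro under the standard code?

Position 1: none → 0 synonymous.
Position 2: none → 0 synonymous.
Position 3: CCU, CCC, CCG → 3 synonymous.
Total: 0 + 0 + 3 = 3.

3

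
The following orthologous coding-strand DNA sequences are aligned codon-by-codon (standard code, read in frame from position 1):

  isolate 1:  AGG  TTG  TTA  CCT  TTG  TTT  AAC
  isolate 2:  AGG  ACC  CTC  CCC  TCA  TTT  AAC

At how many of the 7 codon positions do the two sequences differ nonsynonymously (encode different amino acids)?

2

Codon 1: AGG Arg / AGG Arg — identical.
Codon 2: TTG Leu / ACC Thr — nonsynonymous.
Codon 3: TTA Leu / CTC Leu — synonymous.
Codon 4: CCT Pro / CCC Pro — synonymous.
Codon 5: TTG Leu / TCA Ser — nonsynonymous.
Codon 6: TTT Phe / TTT Phe — identical.
Codon 7: AAC Asn / AAC Asn — identical.
Nonsynonymous differences: 2.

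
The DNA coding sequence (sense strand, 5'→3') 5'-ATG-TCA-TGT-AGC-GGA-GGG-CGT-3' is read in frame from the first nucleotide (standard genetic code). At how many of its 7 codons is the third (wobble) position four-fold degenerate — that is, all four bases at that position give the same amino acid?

Codon 1 ATG (Met): third position 1-fold.
Codon 2 TCA (Ser): third position 4-fold.
Codon 3 TGT (Cys): third position 2-fold.
Codon 4 AGC (Ser): third position 2-fold.
Codon 5 GGA (Gly): third position 4-fold.
Codon 6 GGG (Gly): third position 4-fold.
Codon 7 CGT (Arg): third position 4-fold.
Four-fold degenerate third positions: 4.

4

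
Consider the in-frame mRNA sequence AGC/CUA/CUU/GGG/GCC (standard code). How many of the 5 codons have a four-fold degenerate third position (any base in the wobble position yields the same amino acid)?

4

Codon 1 AGC (Ser): third position 2-fold.
Codon 2 CUA (Leu): third position 4-fold.
Codon 3 CUU (Leu): third position 4-fold.
Codon 4 GGG (Gly): third position 4-fold.
Codon 5 GCC (Ala): third position 4-fold.
Four-fold degenerate third positions: 4.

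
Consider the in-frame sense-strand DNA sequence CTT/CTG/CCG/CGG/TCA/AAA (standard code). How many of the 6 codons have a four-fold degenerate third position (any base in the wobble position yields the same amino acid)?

Codon 1 CTT (Leu): third position 4-fold.
Codon 2 CTG (Leu): third position 4-fold.
Codon 3 CCG (Pro): third position 4-fold.
Codon 4 CGG (Arg): third position 4-fold.
Codon 5 TCA (Ser): third position 4-fold.
Codon 6 AAA (Lys): third position 2-fold.
Four-fold degenerate third positions: 5.

5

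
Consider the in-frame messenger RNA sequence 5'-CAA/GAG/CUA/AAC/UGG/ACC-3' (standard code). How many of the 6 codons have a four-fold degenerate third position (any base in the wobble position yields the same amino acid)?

Codon 1 CAA (Gln): third position 2-fold.
Codon 2 GAG (Glu): third position 2-fold.
Codon 3 CUA (Leu): third position 4-fold.
Codon 4 AAC (Asn): third position 2-fold.
Codon 5 UGG (Trp): third position 1-fold.
Codon 6 ACC (Thr): third position 4-fold.
Four-fold degenerate third positions: 2.

2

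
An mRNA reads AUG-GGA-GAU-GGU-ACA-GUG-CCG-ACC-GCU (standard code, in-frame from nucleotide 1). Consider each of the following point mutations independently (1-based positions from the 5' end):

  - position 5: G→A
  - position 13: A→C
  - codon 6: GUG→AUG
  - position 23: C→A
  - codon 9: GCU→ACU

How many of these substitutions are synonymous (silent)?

Codon 2: GGA (Gly) → GAA (Glu) — missense.
Codon 5: ACA (Thr) → CCA (Pro) — missense.
Codon 6: GUG (Val) → AUG (Met) — missense.
Codon 8: ACC (Thr) → AAC (Asn) — missense.
Codon 9: GCU (Ala) → ACU (Thr) — missense.
Synonymous: 0 of 5.

0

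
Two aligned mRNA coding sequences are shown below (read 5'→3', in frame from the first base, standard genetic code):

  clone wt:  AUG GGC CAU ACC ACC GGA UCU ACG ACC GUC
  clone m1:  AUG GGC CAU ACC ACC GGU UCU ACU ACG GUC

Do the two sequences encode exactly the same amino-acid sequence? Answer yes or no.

Codon 1: AUG Met / AUG Met — identical.
Codon 2: GGC Gly / GGC Gly — identical.
Codon 3: CAU His / CAU His — identical.
Codon 4: ACC Thr / ACC Thr — identical.
Codon 5: ACC Thr / ACC Thr — identical.
Codon 6: GGA Gly / GGU Gly — synonymous.
Codon 7: UCU Ser / UCU Ser — identical.
Codon 8: ACG Thr / ACU Thr — synonymous.
Codon 9: ACC Thr / ACG Thr — synonymous.
Codon 10: GUC Val / GUC Val — identical.
Nonsynonymous differences: 0 → same protein.

yes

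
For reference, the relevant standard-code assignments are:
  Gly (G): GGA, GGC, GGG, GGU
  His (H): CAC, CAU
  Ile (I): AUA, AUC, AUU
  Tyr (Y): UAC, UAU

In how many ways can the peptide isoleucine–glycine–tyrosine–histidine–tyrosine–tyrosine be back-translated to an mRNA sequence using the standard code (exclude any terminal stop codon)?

192

Ile: 3 codons.
Gly: 4 codons.
Tyr: 2 codons.
His: 2 codons.
Tyr: 2 codons.
Tyr: 2 codons.
3 × 4 × 2 × 2 × 2 × 2 = 192.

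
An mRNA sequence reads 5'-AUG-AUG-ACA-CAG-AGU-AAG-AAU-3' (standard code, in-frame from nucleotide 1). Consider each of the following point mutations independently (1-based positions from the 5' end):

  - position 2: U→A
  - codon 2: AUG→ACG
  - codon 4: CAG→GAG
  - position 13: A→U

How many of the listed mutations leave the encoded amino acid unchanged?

Codon 1: AUG (Met) → AAG (Lys) — missense.
Codon 2: AUG (Met) → ACG (Thr) — missense.
Codon 4: CAG (Gln) → GAG (Glu) — missense.
Codon 5: AGU (Ser) → UGU (Cys) — missense.
Synonymous: 0 of 4.

0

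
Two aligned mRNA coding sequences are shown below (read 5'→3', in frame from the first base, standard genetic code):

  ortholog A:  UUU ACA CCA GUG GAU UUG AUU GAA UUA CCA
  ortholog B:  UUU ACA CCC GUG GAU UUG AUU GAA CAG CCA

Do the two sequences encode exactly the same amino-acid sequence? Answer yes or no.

no

Codon 1: UUU Phe / UUU Phe — identical.
Codon 2: ACA Thr / ACA Thr — identical.
Codon 3: CCA Pro / CCC Pro — synonymous.
Codon 4: GUG Val / GUG Val — identical.
Codon 5: GAU Asp / GAU Asp — identical.
Codon 6: UUG Leu / UUG Leu — identical.
Codon 7: AUU Ile / AUU Ile — identical.
Codon 8: GAA Glu / GAA Glu — identical.
Codon 9: UUA Leu / CAG Gln — nonsynonymous.
Codon 10: CCA Pro / CCA Pro — identical.
Nonsynonymous differences: 1 → different protein.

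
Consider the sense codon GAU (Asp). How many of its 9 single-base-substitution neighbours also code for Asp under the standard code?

1

Position 1: none → 0 synonymous.
Position 2: none → 0 synonymous.
Position 3: GAC → 1 synonymous.
Total: 0 + 0 + 1 = 1.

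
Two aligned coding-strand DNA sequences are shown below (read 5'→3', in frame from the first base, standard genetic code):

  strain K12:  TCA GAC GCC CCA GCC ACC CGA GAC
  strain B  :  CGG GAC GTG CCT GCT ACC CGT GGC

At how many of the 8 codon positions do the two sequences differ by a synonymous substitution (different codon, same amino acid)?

3

Codon 1: TCA Ser / CGG Arg — nonsynonymous.
Codon 2: GAC Asp / GAC Asp — identical.
Codon 3: GCC Ala / GTG Val — nonsynonymous.
Codon 4: CCA Pro / CCT Pro — synonymous.
Codon 5: GCC Ala / GCT Ala — synonymous.
Codon 6: ACC Thr / ACC Thr — identical.
Codon 7: CGA Arg / CGT Arg — synonymous.
Codon 8: GAC Asp / GGC Gly — nonsynonymous.
Synonymous differences: 3.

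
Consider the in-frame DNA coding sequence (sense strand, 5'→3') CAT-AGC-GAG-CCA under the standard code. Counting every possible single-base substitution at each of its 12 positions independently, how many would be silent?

Codon 1 (CAT, His): 1 synonymous substitution.
Codon 2 (AGC, Ser): 1 synonymous substitution.
Codon 3 (GAG, Glu): 1 synonymous substitution.
Codon 4 (CCA, Pro): 3 synonymous substitutions.
Total: 1 + 1 + 1 + 3 = 6.

6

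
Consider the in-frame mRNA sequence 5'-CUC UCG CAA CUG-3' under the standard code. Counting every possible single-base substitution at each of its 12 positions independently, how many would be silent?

Codon 1 (CUC, Leu): 3 synonymous substitutions.
Codon 2 (UCG, Ser): 3 synonymous substitutions.
Codon 3 (CAA, Gln): 1 synonymous substitution.
Codon 4 (CUG, Leu): 4 synonymous substitutions.
Total: 3 + 3 + 1 + 4 = 11.

11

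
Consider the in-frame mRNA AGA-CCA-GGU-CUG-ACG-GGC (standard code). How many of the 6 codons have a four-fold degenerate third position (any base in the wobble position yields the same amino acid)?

Codon 1 AGA (Arg): third position 2-fold.
Codon 2 CCA (Pro): third position 4-fold.
Codon 3 GGU (Gly): third position 4-fold.
Codon 4 CUG (Leu): third position 4-fold.
Codon 5 ACG (Thr): third position 4-fold.
Codon 6 GGC (Gly): third position 4-fold.
Four-fold degenerate third positions: 5.

5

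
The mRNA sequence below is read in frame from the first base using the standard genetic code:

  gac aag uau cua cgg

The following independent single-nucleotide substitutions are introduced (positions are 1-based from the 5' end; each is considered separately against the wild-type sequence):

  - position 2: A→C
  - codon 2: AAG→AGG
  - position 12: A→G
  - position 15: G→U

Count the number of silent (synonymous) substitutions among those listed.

2

Codon 1: GAC (Asp) → GCC (Ala) — missense.
Codon 2: AAG (Lys) → AGG (Arg) — missense.
Codon 4: CUA (Leu) → CUG (Leu) — synonymous.
Codon 5: CGG (Arg) → CGU (Arg) — synonymous.
Synonymous: 2 of 4.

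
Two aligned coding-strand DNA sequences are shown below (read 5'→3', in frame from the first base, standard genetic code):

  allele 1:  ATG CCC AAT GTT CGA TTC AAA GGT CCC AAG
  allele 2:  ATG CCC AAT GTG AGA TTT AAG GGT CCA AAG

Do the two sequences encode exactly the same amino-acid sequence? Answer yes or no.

yes

Codon 1: ATG Met / ATG Met — identical.
Codon 2: CCC Pro / CCC Pro — identical.
Codon 3: AAT Asn / AAT Asn — identical.
Codon 4: GTT Val / GTG Val — synonymous.
Codon 5: CGA Arg / AGA Arg — synonymous.
Codon 6: TTC Phe / TTT Phe — synonymous.
Codon 7: AAA Lys / AAG Lys — synonymous.
Codon 8: GGT Gly / GGT Gly — identical.
Codon 9: CCC Pro / CCA Pro — synonymous.
Codon 10: AAG Lys / AAG Lys — identical.
Nonsynonymous differences: 0 → same protein.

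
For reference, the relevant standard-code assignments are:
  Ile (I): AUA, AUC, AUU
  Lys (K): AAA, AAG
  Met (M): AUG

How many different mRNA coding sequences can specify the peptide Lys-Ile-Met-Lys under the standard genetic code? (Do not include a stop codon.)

12

Lys: 2 codons.
Ile: 3 codons.
Met: 1 codon.
Lys: 2 codons.
2 × 3 × 1 × 2 = 12.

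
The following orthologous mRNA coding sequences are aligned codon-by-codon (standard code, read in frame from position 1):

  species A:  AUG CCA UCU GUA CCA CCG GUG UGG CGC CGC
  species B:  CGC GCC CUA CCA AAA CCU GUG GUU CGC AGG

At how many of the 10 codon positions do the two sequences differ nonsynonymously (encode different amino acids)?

Codon 1: AUG Met / CGC Arg — nonsynonymous.
Codon 2: CCA Pro / GCC Ala — nonsynonymous.
Codon 3: UCU Ser / CUA Leu — nonsynonymous.
Codon 4: GUA Val / CCA Pro — nonsynonymous.
Codon 5: CCA Pro / AAA Lys — nonsynonymous.
Codon 6: CCG Pro / CCU Pro — synonymous.
Codon 7: GUG Val / GUG Val — identical.
Codon 8: UGG Trp / GUU Val — nonsynonymous.
Codon 9: CGC Arg / CGC Arg — identical.
Codon 10: CGC Arg / AGG Arg — synonymous.
Nonsynonymous differences: 6.

6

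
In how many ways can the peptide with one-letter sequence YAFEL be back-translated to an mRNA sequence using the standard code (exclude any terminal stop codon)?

Tyr: 2 codons.
Ala: 4 codons.
Phe: 2 codons.
Glu: 2 codons.
Leu: 6 codons.
2 × 4 × 2 × 2 × 6 = 192.

192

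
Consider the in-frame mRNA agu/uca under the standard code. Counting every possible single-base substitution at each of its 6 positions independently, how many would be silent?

Codon 1 (AGU, Ser): 1 synonymous substitution.
Codon 2 (UCA, Ser): 3 synonymous substitutions.
Total: 1 + 3 = 4.

4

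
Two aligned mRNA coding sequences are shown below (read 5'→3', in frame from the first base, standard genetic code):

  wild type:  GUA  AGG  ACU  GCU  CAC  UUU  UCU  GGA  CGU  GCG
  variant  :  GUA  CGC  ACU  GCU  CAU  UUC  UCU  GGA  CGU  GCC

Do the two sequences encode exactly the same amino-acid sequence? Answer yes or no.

yes

Codon 1: GUA Val / GUA Val — identical.
Codon 2: AGG Arg / CGC Arg — synonymous.
Codon 3: ACU Thr / ACU Thr — identical.
Codon 4: GCU Ala / GCU Ala — identical.
Codon 5: CAC His / CAU His — synonymous.
Codon 6: UUU Phe / UUC Phe — synonymous.
Codon 7: UCU Ser / UCU Ser — identical.
Codon 8: GGA Gly / GGA Gly — identical.
Codon 9: CGU Arg / CGU Arg — identical.
Codon 10: GCG Ala / GCC Ala — synonymous.
Nonsynonymous differences: 0 → same protein.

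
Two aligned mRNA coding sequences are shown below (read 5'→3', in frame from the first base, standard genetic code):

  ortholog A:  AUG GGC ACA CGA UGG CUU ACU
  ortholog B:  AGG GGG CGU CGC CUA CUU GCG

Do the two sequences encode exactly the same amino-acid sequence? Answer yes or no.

Codon 1: AUG Met / AGG Arg — nonsynonymous.
Codon 2: GGC Gly / GGG Gly — synonymous.
Codon 3: ACA Thr / CGU Arg — nonsynonymous.
Codon 4: CGA Arg / CGC Arg — synonymous.
Codon 5: UGG Trp / CUA Leu — nonsynonymous.
Codon 6: CUU Leu / CUU Leu — identical.
Codon 7: ACU Thr / GCG Ala — nonsynonymous.
Nonsynonymous differences: 4 → different protein.

no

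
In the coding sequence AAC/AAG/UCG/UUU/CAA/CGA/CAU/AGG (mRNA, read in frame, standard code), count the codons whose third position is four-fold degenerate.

Codon 1 AAC (Asn): third position 2-fold.
Codon 2 AAG (Lys): third position 2-fold.
Codon 3 UCG (Ser): third position 4-fold.
Codon 4 UUU (Phe): third position 2-fold.
Codon 5 CAA (Gln): third position 2-fold.
Codon 6 CGA (Arg): third position 4-fold.
Codon 7 CAU (His): third position 2-fold.
Codon 8 AGG (Arg): third position 2-fold.
Four-fold degenerate third positions: 2.

2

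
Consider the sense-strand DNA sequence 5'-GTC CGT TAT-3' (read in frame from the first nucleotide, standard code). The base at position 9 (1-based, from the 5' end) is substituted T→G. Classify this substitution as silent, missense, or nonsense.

nonsense

Position 9 falls in codon 3: TAT → Tyr.
After the substitution the codon is TAG → Stop.
The new codon is a stop codon, so this is a nonsense mutation.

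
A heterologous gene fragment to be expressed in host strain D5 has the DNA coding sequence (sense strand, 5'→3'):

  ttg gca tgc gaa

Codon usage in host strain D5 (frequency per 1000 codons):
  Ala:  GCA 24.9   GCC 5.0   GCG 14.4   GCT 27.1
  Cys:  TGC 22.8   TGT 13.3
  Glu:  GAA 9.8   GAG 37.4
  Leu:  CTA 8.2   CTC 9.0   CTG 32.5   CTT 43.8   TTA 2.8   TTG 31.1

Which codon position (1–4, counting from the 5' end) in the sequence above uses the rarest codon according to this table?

Codon 1 TTG (Leu): 31.1 per 1000.
Codon 2 GCA (Ala): 24.9 per 1000.
Codon 3 TGC (Cys): 22.8 per 1000.
Codon 4 GAA (Glu): 9.8 per 1000.
Lowest frequency is 9.8 at codon 4.

4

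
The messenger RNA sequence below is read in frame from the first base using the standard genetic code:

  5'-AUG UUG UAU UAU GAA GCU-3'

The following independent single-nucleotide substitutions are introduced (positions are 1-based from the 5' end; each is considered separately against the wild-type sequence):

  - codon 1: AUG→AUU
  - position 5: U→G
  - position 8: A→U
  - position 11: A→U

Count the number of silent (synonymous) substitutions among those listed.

Codon 1: AUG (Met) → AUU (Ile) — missense.
Codon 2: UUG (Leu) → UGG (Trp) — missense.
Codon 3: UAU (Tyr) → UUU (Phe) — missense.
Codon 4: UAU (Tyr) → UUU (Phe) — missense.
Synonymous: 0 of 4.

0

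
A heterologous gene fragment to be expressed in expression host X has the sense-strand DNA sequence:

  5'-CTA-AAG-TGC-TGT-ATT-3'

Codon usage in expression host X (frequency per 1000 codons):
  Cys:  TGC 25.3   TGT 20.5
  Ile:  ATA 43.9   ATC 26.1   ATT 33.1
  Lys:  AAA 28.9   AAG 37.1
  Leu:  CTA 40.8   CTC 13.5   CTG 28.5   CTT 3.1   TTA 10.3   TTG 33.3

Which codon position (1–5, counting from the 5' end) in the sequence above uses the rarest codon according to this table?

4

Codon 1 CTA (Leu): 40.8 per 1000.
Codon 2 AAG (Lys): 37.1 per 1000.
Codon 3 TGC (Cys): 25.3 per 1000.
Codon 4 TGT (Cys): 20.5 per 1000.
Codon 5 ATT (Ile): 33.1 per 1000.
Lowest frequency is 20.5 at codon 4.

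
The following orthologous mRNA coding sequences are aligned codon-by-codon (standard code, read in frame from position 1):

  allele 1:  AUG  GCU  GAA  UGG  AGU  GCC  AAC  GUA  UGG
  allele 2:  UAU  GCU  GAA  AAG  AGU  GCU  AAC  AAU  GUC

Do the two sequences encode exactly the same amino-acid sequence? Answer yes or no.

Codon 1: AUG Met / UAU Tyr — nonsynonymous.
Codon 2: GCU Ala / GCU Ala — identical.
Codon 3: GAA Glu / GAA Glu — identical.
Codon 4: UGG Trp / AAG Lys — nonsynonymous.
Codon 5: AGU Ser / AGU Ser — identical.
Codon 6: GCC Ala / GCU Ala — synonymous.
Codon 7: AAC Asn / AAC Asn — identical.
Codon 8: GUA Val / AAU Asn — nonsynonymous.
Codon 9: UGG Trp / GUC Val — nonsynonymous.
Nonsynonymous differences: 4 → different protein.

no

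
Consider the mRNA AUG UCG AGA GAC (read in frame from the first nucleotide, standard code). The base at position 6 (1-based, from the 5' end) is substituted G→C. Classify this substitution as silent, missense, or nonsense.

silent

Position 6 falls in codon 2: UCG → Ser.
After the substitution the codon is UCC → Ser.
Both encode Ser, so the change is synonymous.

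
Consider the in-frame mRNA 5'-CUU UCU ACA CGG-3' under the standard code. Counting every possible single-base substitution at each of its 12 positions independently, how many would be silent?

Codon 1 (CUU, Leu): 3 synonymous substitutions.
Codon 2 (UCU, Ser): 3 synonymous substitutions.
Codon 3 (ACA, Thr): 3 synonymous substitutions.
Codon 4 (CGG, Arg): 4 synonymous substitutions.
Total: 3 + 3 + 3 + 4 = 13.

13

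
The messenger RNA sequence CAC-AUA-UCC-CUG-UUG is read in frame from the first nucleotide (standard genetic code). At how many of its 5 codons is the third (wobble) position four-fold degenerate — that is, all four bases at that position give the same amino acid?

Codon 1 CAC (His): third position 2-fold.
Codon 2 AUA (Ile): third position 3-fold.
Codon 3 UCC (Ser): third position 4-fold.
Codon 4 CUG (Leu): third position 4-fold.
Codon 5 UUG (Leu): third position 2-fold.
Four-fold degenerate third positions: 2.

2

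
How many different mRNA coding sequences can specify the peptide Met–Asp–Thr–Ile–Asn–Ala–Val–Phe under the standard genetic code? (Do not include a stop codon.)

Met: 1 codon.
Asp: 2 codons.
Thr: 4 codons.
Ile: 3 codons.
Asn: 2 codons.
Ala: 4 codons.
Val: 4 codons.
Phe: 2 codons.
1 × 2 × 4 × 3 × 2 × 4 × 4 × 2 = 1536.

1536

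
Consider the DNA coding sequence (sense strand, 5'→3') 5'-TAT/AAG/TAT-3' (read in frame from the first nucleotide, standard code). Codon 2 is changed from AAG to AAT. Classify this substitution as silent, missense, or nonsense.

missense

Position 6 falls in codon 2: AAG → Lys.
After the substitution the codon is AAT → Asn.
Lys ≠ Asn, so this is a missense mutation.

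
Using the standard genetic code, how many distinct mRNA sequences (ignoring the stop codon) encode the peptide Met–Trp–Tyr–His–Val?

16

Met: 1 codon.
Trp: 1 codon.
Tyr: 2 codons.
His: 2 codons.
Val: 4 codons.
1 × 1 × 2 × 2 × 4 = 16.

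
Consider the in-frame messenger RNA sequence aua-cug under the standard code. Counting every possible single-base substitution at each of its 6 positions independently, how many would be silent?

Codon 1 (AUA, Ile): 2 synonymous substitutions.
Codon 2 (CUG, Leu): 4 synonymous substitutions.
Total: 2 + 4 = 6.

6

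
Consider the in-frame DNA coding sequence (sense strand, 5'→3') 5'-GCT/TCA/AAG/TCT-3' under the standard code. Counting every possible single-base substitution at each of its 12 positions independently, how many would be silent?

Codon 1 (GCT, Ala): 3 synonymous substitutions.
Codon 2 (TCA, Ser): 3 synonymous substitutions.
Codon 3 (AAG, Lys): 1 synonymous substitution.
Codon 4 (TCT, Ser): 3 synonymous substitutions.
Total: 3 + 3 + 1 + 3 = 10.

10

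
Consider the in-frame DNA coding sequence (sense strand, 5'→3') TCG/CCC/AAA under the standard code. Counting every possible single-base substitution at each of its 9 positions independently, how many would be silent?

Codon 1 (TCG, Ser): 3 synonymous substitutions.
Codon 2 (CCC, Pro): 3 synonymous substitutions.
Codon 3 (AAA, Lys): 1 synonymous substitution.
Total: 3 + 3 + 1 = 7.

7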